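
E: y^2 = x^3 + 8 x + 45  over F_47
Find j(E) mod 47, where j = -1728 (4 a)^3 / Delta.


Delta = -16(4 a^3 + 27 b^2) mod 47 = 2
-1728 * (4 a)^3 = -1728 * (4*8)^3 mod 47 = 5
j = 5 * 2^(-1) mod 47 = 26

j = 26 (mod 47)


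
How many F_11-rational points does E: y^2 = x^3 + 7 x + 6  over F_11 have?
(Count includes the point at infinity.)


For each x in F_11, count y with y^2 = x^3 + 7 x + 6 mod 11:
  x = 1: RHS = 3, y in [5, 6]  -> 2 point(s)
  x = 5: RHS = 1, y in [1, 10]  -> 2 point(s)
  x = 6: RHS = 0, y in [0]  -> 1 point(s)
  x = 10: RHS = 9, y in [3, 8]  -> 2 point(s)
Affine points: 7. Add the point at infinity: total = 8.

#E(F_11) = 8


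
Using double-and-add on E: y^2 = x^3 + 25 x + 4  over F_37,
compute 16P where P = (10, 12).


k = 16 = 10000_2 (binary, LSB first: 00001)
Double-and-add from P = (10, 12):
  bit 0 = 0: acc unchanged = O
  bit 1 = 0: acc unchanged = O
  bit 2 = 0: acc unchanged = O
  bit 3 = 0: acc unchanged = O
  bit 4 = 1: acc = O + (7, 35) = (7, 35)

16P = (7, 35)


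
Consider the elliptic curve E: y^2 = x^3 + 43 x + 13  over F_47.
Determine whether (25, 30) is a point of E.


Check whether y^2 = x^3 + 43 x + 13 (mod 47) for (x, y) = (25, 30).
LHS: y^2 = 30^2 mod 47 = 7
RHS: x^3 + 43 x + 13 = 25^3 + 43*25 + 13 mod 47 = 28
LHS != RHS

No, not on the curve


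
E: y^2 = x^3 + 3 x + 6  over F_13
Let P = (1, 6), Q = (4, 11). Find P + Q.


P != Q, so use the chord formula.
s = (y2 - y1) / (x2 - x1) = (5) / (3) mod 13 = 6
x3 = s^2 - x1 - x2 mod 13 = 6^2 - 1 - 4 = 5
y3 = s (x1 - x3) - y1 mod 13 = 6 * (1 - 5) - 6 = 9

P + Q = (5, 9)


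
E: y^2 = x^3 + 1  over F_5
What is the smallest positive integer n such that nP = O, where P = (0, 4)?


Compute successive multiples of P until we hit O:
  1P = (0, 4)
  2P = (0, 1)
  3P = O

ord(P) = 3


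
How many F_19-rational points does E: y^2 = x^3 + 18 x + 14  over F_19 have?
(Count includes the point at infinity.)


For each x in F_19, count y with y^2 = x^3 + 18 x + 14 mod 19:
  x = 2: RHS = 1, y in [1, 18]  -> 2 point(s)
  x = 3: RHS = 0, y in [0]  -> 1 point(s)
  x = 4: RHS = 17, y in [6, 13]  -> 2 point(s)
  x = 5: RHS = 1, y in [1, 18]  -> 2 point(s)
  x = 8: RHS = 5, y in [9, 10]  -> 2 point(s)
  x = 10: RHS = 16, y in [4, 15]  -> 2 point(s)
  x = 11: RHS = 4, y in [2, 17]  -> 2 point(s)
  x = 12: RHS = 1, y in [1, 18]  -> 2 point(s)
  x = 15: RHS = 11, y in [7, 12]  -> 2 point(s)
  x = 16: RHS = 9, y in [3, 16]  -> 2 point(s)
Affine points: 19. Add the point at infinity: total = 20.

#E(F_19) = 20


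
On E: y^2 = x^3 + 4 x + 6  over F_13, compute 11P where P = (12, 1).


k = 11 = 1011_2 (binary, LSB first: 1101)
Double-and-add from P = (12, 1):
  bit 0 = 1: acc = O + (12, 1) = (12, 1)
  bit 1 = 1: acc = (12, 1) + (11, 9) = (2, 10)
  bit 2 = 0: acc unchanged = (2, 10)
  bit 3 = 1: acc = (2, 10) + (6, 8) = (2, 3)

11P = (2, 3)


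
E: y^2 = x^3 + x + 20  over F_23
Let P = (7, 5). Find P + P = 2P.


Doubling: s = (3 x1^2 + a) / (2 y1)
s = (3*7^2 + 1) / (2*5) mod 23 = 1
x3 = s^2 - 2 x1 mod 23 = 1^2 - 2*7 = 10
y3 = s (x1 - x3) - y1 mod 23 = 1 * (7 - 10) - 5 = 15

2P = (10, 15)


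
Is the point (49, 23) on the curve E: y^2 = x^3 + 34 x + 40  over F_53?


Check whether y^2 = x^3 + 34 x + 40 (mod 53) for (x, y) = (49, 23).
LHS: y^2 = 23^2 mod 53 = 52
RHS: x^3 + 34 x + 40 = 49^3 + 34*49 + 40 mod 53 = 52
LHS = RHS

Yes, on the curve


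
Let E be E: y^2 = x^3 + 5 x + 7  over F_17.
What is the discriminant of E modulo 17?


4 a^3 + 27 b^2 = 4*5^3 + 27*7^2 = 500 + 1323 = 1823
Delta = -16 * (1823) = -29168
Delta mod 17 = 4

Delta = 4 (mod 17)


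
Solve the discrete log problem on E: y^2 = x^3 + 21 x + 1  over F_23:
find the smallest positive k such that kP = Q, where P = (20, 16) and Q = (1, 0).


Enumerate multiples of P until we hit Q = (1, 0):
  1P = (20, 16)
  2P = (14, 16)
  3P = (12, 7)
  4P = (7, 13)
  5P = (0, 1)
  6P = (5, 1)
  7P = (22, 5)
  8P = (17, 2)
  9P = (18, 1)
  10P = (1, 0)
Match found at i = 10.

k = 10


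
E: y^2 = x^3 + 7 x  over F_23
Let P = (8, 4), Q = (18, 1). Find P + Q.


P != Q, so use the chord formula.
s = (y2 - y1) / (x2 - x1) = (20) / (10) mod 23 = 2
x3 = s^2 - x1 - x2 mod 23 = 2^2 - 8 - 18 = 1
y3 = s (x1 - x3) - y1 mod 23 = 2 * (8 - 1) - 4 = 10

P + Q = (1, 10)


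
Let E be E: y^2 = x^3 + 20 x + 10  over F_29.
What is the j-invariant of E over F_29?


Delta = -16(4 a^3 + 27 b^2) mod 29 = 5
-1728 * (4 a)^3 = -1728 * (4*20)^3 mod 29 = 2
j = 2 * 5^(-1) mod 29 = 12

j = 12 (mod 29)


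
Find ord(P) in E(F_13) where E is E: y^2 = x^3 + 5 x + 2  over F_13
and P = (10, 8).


Compute successive multiples of P until we hit O:
  1P = (10, 8)
  2P = (10, 5)
  3P = O

ord(P) = 3


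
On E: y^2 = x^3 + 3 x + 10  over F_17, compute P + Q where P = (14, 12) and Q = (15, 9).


P != Q, so use the chord formula.
s = (y2 - y1) / (x2 - x1) = (14) / (1) mod 17 = 14
x3 = s^2 - x1 - x2 mod 17 = 14^2 - 14 - 15 = 14
y3 = s (x1 - x3) - y1 mod 17 = 14 * (14 - 14) - 12 = 5

P + Q = (14, 5)


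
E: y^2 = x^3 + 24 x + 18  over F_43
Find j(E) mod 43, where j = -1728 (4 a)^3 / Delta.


Delta = -16(4 a^3 + 27 b^2) mod 43 = 29
-1728 * (4 a)^3 = -1728 * (4*24)^3 mod 43 = 41
j = 41 * 29^(-1) mod 43 = 37

j = 37 (mod 43)


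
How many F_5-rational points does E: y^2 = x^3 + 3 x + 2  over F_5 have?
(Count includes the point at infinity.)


For each x in F_5, count y with y^2 = x^3 + 3 x + 2 mod 5:
  x = 1: RHS = 1, y in [1, 4]  -> 2 point(s)
  x = 2: RHS = 1, y in [1, 4]  -> 2 point(s)
Affine points: 4. Add the point at infinity: total = 5.

#E(F_5) = 5


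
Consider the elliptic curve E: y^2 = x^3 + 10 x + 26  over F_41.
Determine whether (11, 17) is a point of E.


Check whether y^2 = x^3 + 10 x + 26 (mod 41) for (x, y) = (11, 17).
LHS: y^2 = 17^2 mod 41 = 2
RHS: x^3 + 10 x + 26 = 11^3 + 10*11 + 26 mod 41 = 32
LHS != RHS

No, not on the curve


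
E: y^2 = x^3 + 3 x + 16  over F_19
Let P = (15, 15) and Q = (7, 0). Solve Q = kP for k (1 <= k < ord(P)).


Enumerate multiples of P until we hit Q = (7, 0):
  1P = (15, 15)
  2P = (5, 2)
  3P = (10, 1)
  4P = (14, 3)
  5P = (1, 1)
  6P = (4, 15)
  7P = (0, 4)
  8P = (8, 18)
  9P = (2, 12)
  10P = (7, 0)
Match found at i = 10.

k = 10


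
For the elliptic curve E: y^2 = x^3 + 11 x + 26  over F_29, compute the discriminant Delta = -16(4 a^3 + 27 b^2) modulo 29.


4 a^3 + 27 b^2 = 4*11^3 + 27*26^2 = 5324 + 18252 = 23576
Delta = -16 * (23576) = -377216
Delta mod 29 = 16

Delta = 16 (mod 29)


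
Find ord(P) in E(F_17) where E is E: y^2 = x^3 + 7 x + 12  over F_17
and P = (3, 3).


Compute successive multiples of P until we hit O:
  1P = (3, 3)
  2P = (11, 14)
  3P = (11, 3)
  4P = (3, 14)
  5P = O

ord(P) = 5


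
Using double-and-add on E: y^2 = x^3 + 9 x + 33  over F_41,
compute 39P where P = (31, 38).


k = 39 = 100111_2 (binary, LSB first: 111001)
Double-and-add from P = (31, 38):
  bit 0 = 1: acc = O + (31, 38) = (31, 38)
  bit 1 = 1: acc = (31, 38) + (38, 15) = (33, 33)
  bit 2 = 1: acc = (33, 33) + (14, 22) = (25, 4)
  bit 3 = 0: acc unchanged = (25, 4)
  bit 4 = 0: acc unchanged = (25, 4)
  bit 5 = 1: acc = (25, 4) + (23, 36) = (3, 13)

39P = (3, 13)


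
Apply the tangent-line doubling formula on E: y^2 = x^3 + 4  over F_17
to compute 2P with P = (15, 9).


Doubling: s = (3 x1^2 + a) / (2 y1)
s = (3*15^2 + 0) / (2*9) mod 17 = 12
x3 = s^2 - 2 x1 mod 17 = 12^2 - 2*15 = 12
y3 = s (x1 - x3) - y1 mod 17 = 12 * (15 - 12) - 9 = 10

2P = (12, 10)


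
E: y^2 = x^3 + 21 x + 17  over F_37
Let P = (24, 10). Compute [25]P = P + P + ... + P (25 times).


k = 25 = 11001_2 (binary, LSB first: 10011)
Double-and-add from P = (24, 10):
  bit 0 = 1: acc = O + (24, 10) = (24, 10)
  bit 1 = 0: acc unchanged = (24, 10)
  bit 2 = 0: acc unchanged = (24, 10)
  bit 3 = 1: acc = (24, 10) + (35, 2) = (14, 13)
  bit 4 = 1: acc = (14, 13) + (5, 5) = (6, 27)

25P = (6, 27)


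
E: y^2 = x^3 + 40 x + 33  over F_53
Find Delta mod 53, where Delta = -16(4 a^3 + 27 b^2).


4 a^3 + 27 b^2 = 4*40^3 + 27*33^2 = 256000 + 29403 = 285403
Delta = -16 * (285403) = -4566448
Delta mod 53 = 32

Delta = 32 (mod 53)


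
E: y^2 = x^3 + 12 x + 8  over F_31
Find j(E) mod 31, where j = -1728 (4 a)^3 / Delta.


Delta = -16(4 a^3 + 27 b^2) mod 31 = 20
-1728 * (4 a)^3 = -1728 * (4*12)^3 mod 31 = 27
j = 27 * 20^(-1) mod 31 = 6

j = 6 (mod 31)


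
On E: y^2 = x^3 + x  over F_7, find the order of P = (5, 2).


Compute successive multiples of P until we hit O:
  1P = (5, 2)
  2P = (1, 4)
  3P = (3, 4)
  4P = (0, 0)
  5P = (3, 3)
  6P = (1, 3)
  7P = (5, 5)
  8P = O

ord(P) = 8


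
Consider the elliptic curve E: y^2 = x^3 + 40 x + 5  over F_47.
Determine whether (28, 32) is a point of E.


Check whether y^2 = x^3 + 40 x + 5 (mod 47) for (x, y) = (28, 32).
LHS: y^2 = 32^2 mod 47 = 37
RHS: x^3 + 40 x + 5 = 28^3 + 40*28 + 5 mod 47 = 0
LHS != RHS

No, not on the curve


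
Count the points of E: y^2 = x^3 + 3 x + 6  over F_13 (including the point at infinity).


For each x in F_13, count y with y^2 = x^3 + 3 x + 6 mod 13:
  x = 1: RHS = 10, y in [6, 7]  -> 2 point(s)
  x = 3: RHS = 3, y in [4, 9]  -> 2 point(s)
  x = 4: RHS = 4, y in [2, 11]  -> 2 point(s)
  x = 5: RHS = 3, y in [4, 9]  -> 2 point(s)
  x = 8: RHS = 9, y in [3, 10]  -> 2 point(s)
  x = 10: RHS = 9, y in [3, 10]  -> 2 point(s)
Affine points: 12. Add the point at infinity: total = 13.

#E(F_13) = 13


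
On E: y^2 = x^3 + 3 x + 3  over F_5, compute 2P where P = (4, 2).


Doubling: s = (3 x1^2 + a) / (2 y1)
s = (3*4^2 + 3) / (2*2) mod 5 = 4
x3 = s^2 - 2 x1 mod 5 = 4^2 - 2*4 = 3
y3 = s (x1 - x3) - y1 mod 5 = 4 * (4 - 3) - 2 = 2

2P = (3, 2)


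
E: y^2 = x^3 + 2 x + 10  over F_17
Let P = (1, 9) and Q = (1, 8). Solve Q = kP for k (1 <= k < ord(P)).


Enumerate multiples of P until we hit Q = (1, 8):
  1P = (1, 9)
  2P = (6, 0)
  3P = (1, 8)
Match found at i = 3.

k = 3


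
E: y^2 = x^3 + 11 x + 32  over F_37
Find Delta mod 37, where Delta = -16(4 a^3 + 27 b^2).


4 a^3 + 27 b^2 = 4*11^3 + 27*32^2 = 5324 + 27648 = 32972
Delta = -16 * (32972) = -527552
Delta mod 37 = 31

Delta = 31 (mod 37)


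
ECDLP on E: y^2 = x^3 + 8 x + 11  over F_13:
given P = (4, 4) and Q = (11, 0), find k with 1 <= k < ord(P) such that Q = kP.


Enumerate multiples of P until we hit Q = (11, 0):
  1P = (4, 4)
  2P = (2, 10)
  3P = (3, 6)
  4P = (10, 8)
  5P = (11, 0)
Match found at i = 5.

k = 5


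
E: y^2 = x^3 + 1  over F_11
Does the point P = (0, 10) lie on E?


Check whether y^2 = x^3 + 0 x + 1 (mod 11) for (x, y) = (0, 10).
LHS: y^2 = 10^2 mod 11 = 1
RHS: x^3 + 0 x + 1 = 0^3 + 0*0 + 1 mod 11 = 1
LHS = RHS

Yes, on the curve


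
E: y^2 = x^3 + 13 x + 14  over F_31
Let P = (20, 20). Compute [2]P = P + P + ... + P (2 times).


k = 2 = 10_2 (binary, LSB first: 01)
Double-and-add from P = (20, 20):
  bit 0 = 0: acc unchanged = O
  bit 1 = 1: acc = O + (0, 13) = (0, 13)

2P = (0, 13)


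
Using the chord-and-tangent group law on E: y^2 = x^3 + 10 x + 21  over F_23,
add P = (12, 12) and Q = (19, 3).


P != Q, so use the chord formula.
s = (y2 - y1) / (x2 - x1) = (14) / (7) mod 23 = 2
x3 = s^2 - x1 - x2 mod 23 = 2^2 - 12 - 19 = 19
y3 = s (x1 - x3) - y1 mod 23 = 2 * (12 - 19) - 12 = 20

P + Q = (19, 20)


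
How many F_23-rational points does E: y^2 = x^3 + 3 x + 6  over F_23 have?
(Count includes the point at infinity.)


For each x in F_23, count y with y^2 = x^3 + 3 x + 6 mod 23:
  x = 0: RHS = 6, y in [11, 12]  -> 2 point(s)
  x = 4: RHS = 13, y in [6, 17]  -> 2 point(s)
  x = 5: RHS = 8, y in [10, 13]  -> 2 point(s)
  x = 7: RHS = 2, y in [5, 18]  -> 2 point(s)
  x = 8: RHS = 13, y in [6, 17]  -> 2 point(s)
  x = 9: RHS = 3, y in [7, 16]  -> 2 point(s)
  x = 10: RHS = 1, y in [1, 22]  -> 2 point(s)
  x = 11: RHS = 13, y in [6, 17]  -> 2 point(s)
  x = 14: RHS = 9, y in [3, 20]  -> 2 point(s)
  x = 17: RHS = 2, y in [5, 18]  -> 2 point(s)
  x = 18: RHS = 4, y in [2, 21]  -> 2 point(s)
  x = 20: RHS = 16, y in [4, 19]  -> 2 point(s)
  x = 22: RHS = 2, y in [5, 18]  -> 2 point(s)
Affine points: 26. Add the point at infinity: total = 27.

#E(F_23) = 27


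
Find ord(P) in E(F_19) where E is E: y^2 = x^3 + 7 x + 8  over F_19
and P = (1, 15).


Compute successive multiples of P until we hit O:
  1P = (1, 15)
  2P = (15, 12)
  3P = (14, 0)
  4P = (15, 7)
  5P = (1, 4)
  6P = O

ord(P) = 6


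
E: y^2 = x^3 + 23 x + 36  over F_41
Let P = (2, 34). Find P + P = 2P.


Doubling: s = (3 x1^2 + a) / (2 y1)
s = (3*2^2 + 23) / (2*34) mod 41 = 18
x3 = s^2 - 2 x1 mod 41 = 18^2 - 2*2 = 33
y3 = s (x1 - x3) - y1 mod 41 = 18 * (2 - 33) - 34 = 23

2P = (33, 23)


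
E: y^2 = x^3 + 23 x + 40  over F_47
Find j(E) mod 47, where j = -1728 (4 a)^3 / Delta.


Delta = -16(4 a^3 + 27 b^2) mod 47 = 37
-1728 * (4 a)^3 = -1728 * (4*23)^3 mod 47 = 6
j = 6 * 37^(-1) mod 47 = 37

j = 37 (mod 47)


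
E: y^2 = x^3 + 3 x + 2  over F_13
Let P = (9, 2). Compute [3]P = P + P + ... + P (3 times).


k = 3 = 11_2 (binary, LSB first: 11)
Double-and-add from P = (9, 2):
  bit 0 = 1: acc = O + (9, 2) = (9, 2)
  bit 1 = 1: acc = (9, 2) + (4, 0) = (9, 11)

3P = (9, 11)


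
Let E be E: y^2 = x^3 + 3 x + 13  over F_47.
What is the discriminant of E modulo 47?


4 a^3 + 27 b^2 = 4*3^3 + 27*13^2 = 108 + 4563 = 4671
Delta = -16 * (4671) = -74736
Delta mod 47 = 41

Delta = 41 (mod 47)


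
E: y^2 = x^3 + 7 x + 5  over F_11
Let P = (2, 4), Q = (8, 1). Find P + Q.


P != Q, so use the chord formula.
s = (y2 - y1) / (x2 - x1) = (8) / (6) mod 11 = 5
x3 = s^2 - x1 - x2 mod 11 = 5^2 - 2 - 8 = 4
y3 = s (x1 - x3) - y1 mod 11 = 5 * (2 - 4) - 4 = 8

P + Q = (4, 8)


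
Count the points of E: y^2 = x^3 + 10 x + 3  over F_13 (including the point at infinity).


For each x in F_13, count y with y^2 = x^3 + 10 x + 3 mod 13:
  x = 0: RHS = 3, y in [4, 9]  -> 2 point(s)
  x = 1: RHS = 1, y in [1, 12]  -> 2 point(s)
  x = 4: RHS = 3, y in [4, 9]  -> 2 point(s)
  x = 5: RHS = 9, y in [3, 10]  -> 2 point(s)
  x = 7: RHS = 0, y in [0]  -> 1 point(s)
  x = 8: RHS = 10, y in [6, 7]  -> 2 point(s)
  x = 9: RHS = 3, y in [4, 9]  -> 2 point(s)
  x = 11: RHS = 1, y in [1, 12]  -> 2 point(s)
Affine points: 15. Add the point at infinity: total = 16.

#E(F_13) = 16


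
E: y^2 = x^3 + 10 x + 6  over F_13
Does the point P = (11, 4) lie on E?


Check whether y^2 = x^3 + 10 x + 6 (mod 13) for (x, y) = (11, 4).
LHS: y^2 = 4^2 mod 13 = 3
RHS: x^3 + 10 x + 6 = 11^3 + 10*11 + 6 mod 13 = 4
LHS != RHS

No, not on the curve


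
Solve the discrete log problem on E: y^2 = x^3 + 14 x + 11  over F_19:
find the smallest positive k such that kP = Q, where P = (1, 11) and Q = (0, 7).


Enumerate multiples of P until we hit Q = (0, 7):
  1P = (1, 11)
  2P = (9, 7)
  3P = (14, 5)
  4P = (5, 4)
  5P = (3, 2)
  6P = (2, 3)
  7P = (4, 13)
  8P = (6, 11)
  9P = (12, 8)
  10P = (10, 7)
  11P = (15, 10)
  12P = (0, 12)
  13P = (0, 7)
Match found at i = 13.

k = 13


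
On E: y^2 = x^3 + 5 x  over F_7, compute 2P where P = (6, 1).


Doubling: s = (3 x1^2 + a) / (2 y1)
s = (3*6^2 + 5) / (2*1) mod 7 = 4
x3 = s^2 - 2 x1 mod 7 = 4^2 - 2*6 = 4
y3 = s (x1 - x3) - y1 mod 7 = 4 * (6 - 4) - 1 = 0

2P = (4, 0)


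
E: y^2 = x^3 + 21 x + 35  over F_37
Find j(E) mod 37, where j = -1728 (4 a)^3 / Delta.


Delta = -16(4 a^3 + 27 b^2) mod 37 = 10
-1728 * (4 a)^3 = -1728 * (4*21)^3 mod 37 = 11
j = 11 * 10^(-1) mod 37 = 27

j = 27 (mod 37)


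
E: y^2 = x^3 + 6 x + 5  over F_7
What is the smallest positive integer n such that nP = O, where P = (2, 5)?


Compute successive multiples of P until we hit O:
  1P = (2, 5)
  2P = (4, 4)
  3P = (3, 6)
  4P = (3, 1)
  5P = (4, 3)
  6P = (2, 2)
  7P = O

ord(P) = 7


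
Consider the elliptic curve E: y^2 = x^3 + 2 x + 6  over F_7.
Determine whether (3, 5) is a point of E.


Check whether y^2 = x^3 + 2 x + 6 (mod 7) for (x, y) = (3, 5).
LHS: y^2 = 5^2 mod 7 = 4
RHS: x^3 + 2 x + 6 = 3^3 + 2*3 + 6 mod 7 = 4
LHS = RHS

Yes, on the curve


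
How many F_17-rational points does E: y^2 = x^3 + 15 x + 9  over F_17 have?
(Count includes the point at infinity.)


For each x in F_17, count y with y^2 = x^3 + 15 x + 9 mod 17:
  x = 0: RHS = 9, y in [3, 14]  -> 2 point(s)
  x = 1: RHS = 8, y in [5, 12]  -> 2 point(s)
  x = 2: RHS = 13, y in [8, 9]  -> 2 point(s)
  x = 3: RHS = 13, y in [8, 9]  -> 2 point(s)
  x = 6: RHS = 9, y in [3, 14]  -> 2 point(s)
  x = 7: RHS = 15, y in [7, 10]  -> 2 point(s)
  x = 11: RHS = 9, y in [3, 14]  -> 2 point(s)
  x = 12: RHS = 13, y in [8, 9]  -> 2 point(s)
  x = 13: RHS = 4, y in [2, 15]  -> 2 point(s)
Affine points: 18. Add the point at infinity: total = 19.

#E(F_17) = 19


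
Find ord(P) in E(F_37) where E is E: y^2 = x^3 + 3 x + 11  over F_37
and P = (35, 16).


Compute successive multiples of P until we hit O:
  1P = (35, 16)
  2P = (13, 29)
  3P = (33, 3)
  4P = (2, 32)
  5P = (16, 23)
  6P = (34, 7)
  7P = (12, 6)
  8P = (26, 4)
  ... (continuing to 18P)
  18P = O

ord(P) = 18


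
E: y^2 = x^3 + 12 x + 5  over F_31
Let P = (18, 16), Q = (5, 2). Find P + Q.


P != Q, so use the chord formula.
s = (y2 - y1) / (x2 - x1) = (17) / (18) mod 31 = 13
x3 = s^2 - x1 - x2 mod 31 = 13^2 - 18 - 5 = 22
y3 = s (x1 - x3) - y1 mod 31 = 13 * (18 - 22) - 16 = 25

P + Q = (22, 25)


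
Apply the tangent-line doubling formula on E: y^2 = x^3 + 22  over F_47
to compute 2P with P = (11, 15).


Doubling: s = (3 x1^2 + a) / (2 y1)
s = (3*11^2 + 0) / (2*15) mod 47 = 45
x3 = s^2 - 2 x1 mod 47 = 45^2 - 2*11 = 29
y3 = s (x1 - x3) - y1 mod 47 = 45 * (11 - 29) - 15 = 21

2P = (29, 21)


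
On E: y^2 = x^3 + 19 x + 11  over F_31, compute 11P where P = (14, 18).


k = 11 = 1011_2 (binary, LSB first: 1101)
Double-and-add from P = (14, 18):
  bit 0 = 1: acc = O + (14, 18) = (14, 18)
  bit 1 = 1: acc = (14, 18) + (11, 30) = (22, 14)
  bit 2 = 0: acc unchanged = (22, 14)
  bit 3 = 1: acc = (22, 14) + (26, 16) = (22, 17)

11P = (22, 17)


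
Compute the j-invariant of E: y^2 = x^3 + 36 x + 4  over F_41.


Delta = -16(4 a^3 + 27 b^2) mod 41 = 22
-1728 * (4 a)^3 = -1728 * (4*36)^3 mod 41 = 30
j = 30 * 22^(-1) mod 41 = 20

j = 20 (mod 41)


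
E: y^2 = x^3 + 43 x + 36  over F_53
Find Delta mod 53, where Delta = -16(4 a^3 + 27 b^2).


4 a^3 + 27 b^2 = 4*43^3 + 27*36^2 = 318028 + 34992 = 353020
Delta = -16 * (353020) = -5648320
Delta mod 53 = 49

Delta = 49 (mod 53)


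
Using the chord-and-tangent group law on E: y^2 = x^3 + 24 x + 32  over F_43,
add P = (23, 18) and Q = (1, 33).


P != Q, so use the chord formula.
s = (y2 - y1) / (x2 - x1) = (15) / (21) mod 43 = 13
x3 = s^2 - x1 - x2 mod 43 = 13^2 - 23 - 1 = 16
y3 = s (x1 - x3) - y1 mod 43 = 13 * (23 - 16) - 18 = 30

P + Q = (16, 30)


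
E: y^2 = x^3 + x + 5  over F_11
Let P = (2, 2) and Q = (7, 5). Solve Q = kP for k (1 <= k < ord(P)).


Enumerate multiples of P until we hit Q = (7, 5):
  1P = (2, 2)
  2P = (10, 5)
  3P = (0, 7)
  4P = (7, 5)
Match found at i = 4.

k = 4


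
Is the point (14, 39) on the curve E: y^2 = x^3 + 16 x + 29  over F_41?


Check whether y^2 = x^3 + 16 x + 29 (mod 41) for (x, y) = (14, 39).
LHS: y^2 = 39^2 mod 41 = 4
RHS: x^3 + 16 x + 29 = 14^3 + 16*14 + 29 mod 41 = 4
LHS = RHS

Yes, on the curve


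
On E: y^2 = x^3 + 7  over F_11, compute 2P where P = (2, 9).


Doubling: s = (3 x1^2 + a) / (2 y1)
s = (3*2^2 + 0) / (2*9) mod 11 = 8
x3 = s^2 - 2 x1 mod 11 = 8^2 - 2*2 = 5
y3 = s (x1 - x3) - y1 mod 11 = 8 * (2 - 5) - 9 = 0

2P = (5, 0)


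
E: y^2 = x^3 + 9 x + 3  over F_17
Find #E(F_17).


For each x in F_17, count y with y^2 = x^3 + 9 x + 3 mod 17:
  x = 1: RHS = 13, y in [8, 9]  -> 2 point(s)
  x = 4: RHS = 1, y in [1, 16]  -> 2 point(s)
  x = 6: RHS = 1, y in [1, 16]  -> 2 point(s)
  x = 7: RHS = 1, y in [1, 16]  -> 2 point(s)
  x = 8: RHS = 9, y in [3, 14]  -> 2 point(s)
  x = 14: RHS = 0, y in [0]  -> 1 point(s)
Affine points: 11. Add the point at infinity: total = 12.

#E(F_17) = 12


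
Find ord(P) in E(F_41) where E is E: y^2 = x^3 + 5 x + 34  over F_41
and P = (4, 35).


Compute successive multiples of P until we hit O:
  1P = (4, 35)
  2P = (34, 36)
  3P = (23, 4)
  4P = (22, 3)
  5P = (5, 26)
  6P = (31, 3)
  7P = (38, 22)
  8P = (15, 9)
  ... (continuing to 22P)
  22P = O

ord(P) = 22


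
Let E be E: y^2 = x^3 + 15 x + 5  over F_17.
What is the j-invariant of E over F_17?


Delta = -16(4 a^3 + 27 b^2) mod 17 = 14
-1728 * (4 a)^3 = -1728 * (4*15)^3 mod 17 = 5
j = 5 * 14^(-1) mod 17 = 4

j = 4 (mod 17)


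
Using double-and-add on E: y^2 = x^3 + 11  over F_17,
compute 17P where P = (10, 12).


k = 17 = 10001_2 (binary, LSB first: 10001)
Double-and-add from P = (10, 12):
  bit 0 = 1: acc = O + (10, 12) = (10, 12)
  bit 1 = 0: acc unchanged = (10, 12)
  bit 2 = 0: acc unchanged = (10, 12)
  bit 3 = 0: acc unchanged = (10, 12)
  bit 4 = 1: acc = (10, 12) + (13, 7) = (10, 5)

17P = (10, 5)


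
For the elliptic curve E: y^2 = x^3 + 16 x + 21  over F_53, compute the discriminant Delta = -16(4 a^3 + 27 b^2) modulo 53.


4 a^3 + 27 b^2 = 4*16^3 + 27*21^2 = 16384 + 11907 = 28291
Delta = -16 * (28291) = -452656
Delta mod 53 = 17

Delta = 17 (mod 53)


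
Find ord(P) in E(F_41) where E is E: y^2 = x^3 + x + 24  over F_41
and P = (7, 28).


Compute successive multiples of P until we hit O:
  1P = (7, 28)
  2P = (7, 13)
  3P = O

ord(P) = 3


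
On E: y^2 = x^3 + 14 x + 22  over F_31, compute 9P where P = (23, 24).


k = 9 = 1001_2 (binary, LSB first: 1001)
Double-and-add from P = (23, 24):
  bit 0 = 1: acc = O + (23, 24) = (23, 24)
  bit 1 = 0: acc unchanged = (23, 24)
  bit 2 = 0: acc unchanged = (23, 24)
  bit 3 = 1: acc = (23, 24) + (30, 21) = (25, 30)

9P = (25, 30)


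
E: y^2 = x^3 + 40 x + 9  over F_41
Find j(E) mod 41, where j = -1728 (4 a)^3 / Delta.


Delta = -16(4 a^3 + 27 b^2) mod 41 = 4
-1728 * (4 a)^3 = -1728 * (4*40)^3 mod 41 = 15
j = 15 * 4^(-1) mod 41 = 14

j = 14 (mod 41)


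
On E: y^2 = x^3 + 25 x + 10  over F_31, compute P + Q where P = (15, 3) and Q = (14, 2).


P != Q, so use the chord formula.
s = (y2 - y1) / (x2 - x1) = (30) / (30) mod 31 = 1
x3 = s^2 - x1 - x2 mod 31 = 1^2 - 15 - 14 = 3
y3 = s (x1 - x3) - y1 mod 31 = 1 * (15 - 3) - 3 = 9

P + Q = (3, 9)


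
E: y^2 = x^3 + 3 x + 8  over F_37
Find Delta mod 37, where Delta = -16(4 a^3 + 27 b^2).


4 a^3 + 27 b^2 = 4*3^3 + 27*8^2 = 108 + 1728 = 1836
Delta = -16 * (1836) = -29376
Delta mod 37 = 2

Delta = 2 (mod 37)


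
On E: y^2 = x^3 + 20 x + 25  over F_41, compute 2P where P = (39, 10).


Doubling: s = (3 x1^2 + a) / (2 y1)
s = (3*39^2 + 20) / (2*10) mod 41 = 18
x3 = s^2 - 2 x1 mod 41 = 18^2 - 2*39 = 0
y3 = s (x1 - x3) - y1 mod 41 = 18 * (39 - 0) - 10 = 36

2P = (0, 36)


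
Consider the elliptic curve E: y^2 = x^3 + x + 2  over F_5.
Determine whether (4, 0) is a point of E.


Check whether y^2 = x^3 + 1 x + 2 (mod 5) for (x, y) = (4, 0).
LHS: y^2 = 0^2 mod 5 = 0
RHS: x^3 + 1 x + 2 = 4^3 + 1*4 + 2 mod 5 = 0
LHS = RHS

Yes, on the curve


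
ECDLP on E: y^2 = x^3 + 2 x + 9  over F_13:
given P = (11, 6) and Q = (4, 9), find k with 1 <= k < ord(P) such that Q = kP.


Enumerate multiples of P until we hit Q = (4, 9):
  1P = (11, 6)
  2P = (5, 1)
  3P = (6, 9)
  4P = (0, 3)
  5P = (1, 5)
  6P = (4, 9)
Match found at i = 6.

k = 6


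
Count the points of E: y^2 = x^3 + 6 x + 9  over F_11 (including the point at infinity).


For each x in F_11, count y with y^2 = x^3 + 6 x + 9 mod 11:
  x = 0: RHS = 9, y in [3, 8]  -> 2 point(s)
  x = 1: RHS = 5, y in [4, 7]  -> 2 point(s)
  x = 4: RHS = 9, y in [3, 8]  -> 2 point(s)
  x = 7: RHS = 9, y in [3, 8]  -> 2 point(s)
  x = 9: RHS = 0, y in [0]  -> 1 point(s)
Affine points: 9. Add the point at infinity: total = 10.

#E(F_11) = 10


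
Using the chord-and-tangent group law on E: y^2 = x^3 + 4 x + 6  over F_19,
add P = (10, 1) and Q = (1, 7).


P != Q, so use the chord formula.
s = (y2 - y1) / (x2 - x1) = (6) / (10) mod 19 = 12
x3 = s^2 - x1 - x2 mod 19 = 12^2 - 10 - 1 = 0
y3 = s (x1 - x3) - y1 mod 19 = 12 * (10 - 0) - 1 = 5

P + Q = (0, 5)


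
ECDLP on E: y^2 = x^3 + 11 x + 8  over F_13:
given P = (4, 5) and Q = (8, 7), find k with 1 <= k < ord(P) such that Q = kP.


Enumerate multiples of P until we hit Q = (8, 7):
  1P = (4, 5)
  2P = (9, 11)
  3P = (3, 4)
  4P = (7, 5)
  5P = (2, 8)
  6P = (6, 11)
  7P = (12, 10)
  8P = (11, 2)
  9P = (8, 6)
  10P = (10, 0)
  11P = (8, 7)
Match found at i = 11.

k = 11


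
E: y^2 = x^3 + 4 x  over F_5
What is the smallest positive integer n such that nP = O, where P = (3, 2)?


Compute successive multiples of P until we hit O:
  1P = (3, 2)
  2P = (0, 0)
  3P = (3, 3)
  4P = O

ord(P) = 4


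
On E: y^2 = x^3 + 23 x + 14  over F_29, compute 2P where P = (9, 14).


Doubling: s = (3 x1^2 + a) / (2 y1)
s = (3*9^2 + 23) / (2*14) mod 29 = 24
x3 = s^2 - 2 x1 mod 29 = 24^2 - 2*9 = 7
y3 = s (x1 - x3) - y1 mod 29 = 24 * (9 - 7) - 14 = 5

2P = (7, 5)


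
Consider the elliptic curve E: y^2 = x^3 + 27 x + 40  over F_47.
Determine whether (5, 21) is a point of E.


Check whether y^2 = x^3 + 27 x + 40 (mod 47) for (x, y) = (5, 21).
LHS: y^2 = 21^2 mod 47 = 18
RHS: x^3 + 27 x + 40 = 5^3 + 27*5 + 40 mod 47 = 18
LHS = RHS

Yes, on the curve


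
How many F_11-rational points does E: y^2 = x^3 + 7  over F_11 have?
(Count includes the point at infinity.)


For each x in F_11, count y with y^2 = x^3 + 0 x + 7 mod 11:
  x = 2: RHS = 4, y in [2, 9]  -> 2 point(s)
  x = 3: RHS = 1, y in [1, 10]  -> 2 point(s)
  x = 4: RHS = 5, y in [4, 7]  -> 2 point(s)
  x = 5: RHS = 0, y in [0]  -> 1 point(s)
  x = 6: RHS = 3, y in [5, 6]  -> 2 point(s)
  x = 7: RHS = 9, y in [3, 8]  -> 2 point(s)
Affine points: 11. Add the point at infinity: total = 12.

#E(F_11) = 12


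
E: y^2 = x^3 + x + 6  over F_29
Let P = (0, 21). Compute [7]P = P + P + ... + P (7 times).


k = 7 = 111_2 (binary, LSB first: 111)
Double-and-add from P = (0, 21):
  bit 0 = 1: acc = O + (0, 21) = (0, 21)
  bit 1 = 1: acc = (0, 21) + (23, 4) = (10, 28)
  bit 2 = 1: acc = (10, 28) + (25, 5) = (22, 2)

7P = (22, 2)


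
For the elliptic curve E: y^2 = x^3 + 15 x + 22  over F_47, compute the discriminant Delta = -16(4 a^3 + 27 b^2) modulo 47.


4 a^3 + 27 b^2 = 4*15^3 + 27*22^2 = 13500 + 13068 = 26568
Delta = -16 * (26568) = -425088
Delta mod 47 = 27

Delta = 27 (mod 47)


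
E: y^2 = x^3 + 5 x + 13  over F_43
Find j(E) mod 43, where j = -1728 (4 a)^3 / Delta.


Delta = -16(4 a^3 + 27 b^2) mod 43 = 4
-1728 * (4 a)^3 = -1728 * (4*5)^3 mod 43 = 27
j = 27 * 4^(-1) mod 43 = 39

j = 39 (mod 43)


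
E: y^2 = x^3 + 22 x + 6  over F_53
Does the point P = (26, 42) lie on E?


Check whether y^2 = x^3 + 22 x + 6 (mod 53) for (x, y) = (26, 42).
LHS: y^2 = 42^2 mod 53 = 15
RHS: x^3 + 22 x + 6 = 26^3 + 22*26 + 6 mod 53 = 28
LHS != RHS

No, not on the curve


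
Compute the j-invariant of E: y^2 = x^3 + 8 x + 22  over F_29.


Delta = -16(4 a^3 + 27 b^2) mod 29 = 4
-1728 * (4 a)^3 = -1728 * (4*8)^3 mod 29 = 5
j = 5 * 4^(-1) mod 29 = 23

j = 23 (mod 29)


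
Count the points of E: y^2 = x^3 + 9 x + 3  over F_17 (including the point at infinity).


For each x in F_17, count y with y^2 = x^3 + 9 x + 3 mod 17:
  x = 1: RHS = 13, y in [8, 9]  -> 2 point(s)
  x = 4: RHS = 1, y in [1, 16]  -> 2 point(s)
  x = 6: RHS = 1, y in [1, 16]  -> 2 point(s)
  x = 7: RHS = 1, y in [1, 16]  -> 2 point(s)
  x = 8: RHS = 9, y in [3, 14]  -> 2 point(s)
  x = 14: RHS = 0, y in [0]  -> 1 point(s)
Affine points: 11. Add the point at infinity: total = 12.

#E(F_17) = 12


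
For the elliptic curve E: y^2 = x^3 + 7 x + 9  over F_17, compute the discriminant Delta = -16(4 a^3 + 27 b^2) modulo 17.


4 a^3 + 27 b^2 = 4*7^3 + 27*9^2 = 1372 + 2187 = 3559
Delta = -16 * (3559) = -56944
Delta mod 17 = 6

Delta = 6 (mod 17)


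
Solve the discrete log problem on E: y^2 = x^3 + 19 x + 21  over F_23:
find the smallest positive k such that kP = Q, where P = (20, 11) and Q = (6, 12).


Enumerate multiples of P until we hit Q = (6, 12):
  1P = (20, 11)
  2P = (6, 12)
Match found at i = 2.

k = 2


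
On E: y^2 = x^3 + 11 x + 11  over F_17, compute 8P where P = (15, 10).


k = 8 = 1000_2 (binary, LSB first: 0001)
Double-and-add from P = (15, 10):
  bit 0 = 0: acc unchanged = O
  bit 1 = 0: acc unchanged = O
  bit 2 = 0: acc unchanged = O
  bit 3 = 1: acc = O + (6, 2) = (6, 2)

8P = (6, 2)


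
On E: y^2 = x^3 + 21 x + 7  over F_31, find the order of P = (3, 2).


Compute successive multiples of P until we hit O:
  1P = (3, 2)
  2P = (14, 21)
  3P = (28, 14)
  4P = (4, 0)
  5P = (28, 17)
  6P = (14, 10)
  7P = (3, 29)
  8P = O

ord(P) = 8


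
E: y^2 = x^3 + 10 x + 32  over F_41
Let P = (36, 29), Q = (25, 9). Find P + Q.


P != Q, so use the chord formula.
s = (y2 - y1) / (x2 - x1) = (21) / (30) mod 41 = 13
x3 = s^2 - x1 - x2 mod 41 = 13^2 - 36 - 25 = 26
y3 = s (x1 - x3) - y1 mod 41 = 13 * (36 - 26) - 29 = 19

P + Q = (26, 19)


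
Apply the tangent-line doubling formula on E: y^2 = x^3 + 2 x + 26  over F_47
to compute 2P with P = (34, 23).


Doubling: s = (3 x1^2 + a) / (2 y1)
s = (3*34^2 + 2) / (2*23) mod 47 = 8
x3 = s^2 - 2 x1 mod 47 = 8^2 - 2*34 = 43
y3 = s (x1 - x3) - y1 mod 47 = 8 * (34 - 43) - 23 = 46

2P = (43, 46)


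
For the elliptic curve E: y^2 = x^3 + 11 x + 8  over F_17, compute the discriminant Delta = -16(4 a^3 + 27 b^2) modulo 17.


4 a^3 + 27 b^2 = 4*11^3 + 27*8^2 = 5324 + 1728 = 7052
Delta = -16 * (7052) = -112832
Delta mod 17 = 14

Delta = 14 (mod 17)


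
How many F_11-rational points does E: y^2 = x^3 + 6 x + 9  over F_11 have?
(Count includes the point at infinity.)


For each x in F_11, count y with y^2 = x^3 + 6 x + 9 mod 11:
  x = 0: RHS = 9, y in [3, 8]  -> 2 point(s)
  x = 1: RHS = 5, y in [4, 7]  -> 2 point(s)
  x = 4: RHS = 9, y in [3, 8]  -> 2 point(s)
  x = 7: RHS = 9, y in [3, 8]  -> 2 point(s)
  x = 9: RHS = 0, y in [0]  -> 1 point(s)
Affine points: 9. Add the point at infinity: total = 10.

#E(F_11) = 10


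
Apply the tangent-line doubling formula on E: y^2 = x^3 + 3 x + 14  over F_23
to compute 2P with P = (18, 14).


Doubling: s = (3 x1^2 + a) / (2 y1)
s = (3*18^2 + 3) / (2*14) mod 23 = 11
x3 = s^2 - 2 x1 mod 23 = 11^2 - 2*18 = 16
y3 = s (x1 - x3) - y1 mod 23 = 11 * (18 - 16) - 14 = 8

2P = (16, 8)


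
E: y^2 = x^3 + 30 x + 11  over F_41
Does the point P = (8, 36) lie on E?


Check whether y^2 = x^3 + 30 x + 11 (mod 41) for (x, y) = (8, 36).
LHS: y^2 = 36^2 mod 41 = 25
RHS: x^3 + 30 x + 11 = 8^3 + 30*8 + 11 mod 41 = 25
LHS = RHS

Yes, on the curve


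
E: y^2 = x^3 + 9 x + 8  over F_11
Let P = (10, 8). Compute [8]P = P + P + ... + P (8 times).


k = 8 = 1000_2 (binary, LSB first: 0001)
Double-and-add from P = (10, 8):
  bit 0 = 0: acc unchanged = O
  bit 1 = 0: acc unchanged = O
  bit 2 = 0: acc unchanged = O
  bit 3 = 1: acc = O + (8, 8) = (8, 8)

8P = (8, 8)


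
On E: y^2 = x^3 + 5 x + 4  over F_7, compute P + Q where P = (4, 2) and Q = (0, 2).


P != Q, so use the chord formula.
s = (y2 - y1) / (x2 - x1) = (0) / (3) mod 7 = 0
x3 = s^2 - x1 - x2 mod 7 = 0^2 - 4 - 0 = 3
y3 = s (x1 - x3) - y1 mod 7 = 0 * (4 - 3) - 2 = 5

P + Q = (3, 5)


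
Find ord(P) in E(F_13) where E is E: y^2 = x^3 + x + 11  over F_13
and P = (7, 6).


Compute successive multiples of P until we hit O:
  1P = (7, 6)
  2P = (11, 1)
  3P = (12, 10)
  4P = (4, 12)
  5P = (6, 5)
  6P = (1, 0)
  7P = (6, 8)
  8P = (4, 1)
  ... (continuing to 12P)
  12P = O

ord(P) = 12


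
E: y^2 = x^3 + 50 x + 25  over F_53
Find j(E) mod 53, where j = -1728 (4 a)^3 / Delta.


Delta = -16(4 a^3 + 27 b^2) mod 53 = 14
-1728 * (4 a)^3 = -1728 * (4*50)^3 mod 53 = 17
j = 17 * 14^(-1) mod 53 = 5

j = 5 (mod 53)


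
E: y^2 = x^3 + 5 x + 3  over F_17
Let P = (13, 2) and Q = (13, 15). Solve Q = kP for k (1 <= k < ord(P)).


Enumerate multiples of P until we hit Q = (13, 15):
  1P = (13, 2)
  2P = (4, 11)
  3P = (1, 3)
  4P = (1, 14)
  5P = (4, 6)
  6P = (13, 15)
Match found at i = 6.

k = 6


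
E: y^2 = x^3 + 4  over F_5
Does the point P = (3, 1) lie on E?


Check whether y^2 = x^3 + 0 x + 4 (mod 5) for (x, y) = (3, 1).
LHS: y^2 = 1^2 mod 5 = 1
RHS: x^3 + 0 x + 4 = 3^3 + 0*3 + 4 mod 5 = 1
LHS = RHS

Yes, on the curve


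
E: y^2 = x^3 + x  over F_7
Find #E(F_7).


For each x in F_7, count y with y^2 = x^3 + 1 x + 0 mod 7:
  x = 0: RHS = 0, y in [0]  -> 1 point(s)
  x = 1: RHS = 2, y in [3, 4]  -> 2 point(s)
  x = 3: RHS = 2, y in [3, 4]  -> 2 point(s)
  x = 5: RHS = 4, y in [2, 5]  -> 2 point(s)
Affine points: 7. Add the point at infinity: total = 8.

#E(F_7) = 8


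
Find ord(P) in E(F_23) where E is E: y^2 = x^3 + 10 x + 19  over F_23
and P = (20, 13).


Compute successive multiples of P until we hit O:
  1P = (20, 13)
  2P = (15, 18)
  3P = (12, 2)
  4P = (22, 13)
  5P = (4, 10)
  6P = (2, 22)
  7P = (7, 15)
  8P = (8, 17)
  ... (continuing to 18P)
  18P = O

ord(P) = 18


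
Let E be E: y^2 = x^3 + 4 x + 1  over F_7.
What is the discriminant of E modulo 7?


4 a^3 + 27 b^2 = 4*4^3 + 27*1^2 = 256 + 27 = 283
Delta = -16 * (283) = -4528
Delta mod 7 = 1

Delta = 1 (mod 7)


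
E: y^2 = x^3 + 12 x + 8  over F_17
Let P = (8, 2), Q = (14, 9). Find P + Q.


P != Q, so use the chord formula.
s = (y2 - y1) / (x2 - x1) = (7) / (6) mod 17 = 4
x3 = s^2 - x1 - x2 mod 17 = 4^2 - 8 - 14 = 11
y3 = s (x1 - x3) - y1 mod 17 = 4 * (8 - 11) - 2 = 3

P + Q = (11, 3)


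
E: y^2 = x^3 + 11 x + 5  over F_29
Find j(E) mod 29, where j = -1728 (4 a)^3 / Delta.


Delta = -16(4 a^3 + 27 b^2) mod 29 = 6
-1728 * (4 a)^3 = -1728 * (4*11)^3 mod 29 = 16
j = 16 * 6^(-1) mod 29 = 22

j = 22 (mod 29)


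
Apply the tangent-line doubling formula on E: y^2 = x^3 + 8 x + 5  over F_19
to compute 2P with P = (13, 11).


Doubling: s = (3 x1^2 + a) / (2 y1)
s = (3*13^2 + 8) / (2*11) mod 19 = 7
x3 = s^2 - 2 x1 mod 19 = 7^2 - 2*13 = 4
y3 = s (x1 - x3) - y1 mod 19 = 7 * (13 - 4) - 11 = 14

2P = (4, 14)


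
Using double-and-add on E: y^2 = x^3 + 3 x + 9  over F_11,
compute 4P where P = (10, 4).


k = 4 = 100_2 (binary, LSB first: 001)
Double-and-add from P = (10, 4):
  bit 0 = 0: acc unchanged = O
  bit 1 = 0: acc unchanged = O
  bit 2 = 1: acc = O + (2, 10) = (2, 10)

4P = (2, 10)


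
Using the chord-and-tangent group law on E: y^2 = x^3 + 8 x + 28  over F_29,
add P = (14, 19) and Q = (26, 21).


P != Q, so use the chord formula.
s = (y2 - y1) / (x2 - x1) = (2) / (12) mod 29 = 5
x3 = s^2 - x1 - x2 mod 29 = 5^2 - 14 - 26 = 14
y3 = s (x1 - x3) - y1 mod 29 = 5 * (14 - 14) - 19 = 10

P + Q = (14, 10)


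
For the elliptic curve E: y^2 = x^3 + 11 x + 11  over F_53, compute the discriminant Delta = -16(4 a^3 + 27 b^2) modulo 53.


4 a^3 + 27 b^2 = 4*11^3 + 27*11^2 = 5324 + 3267 = 8591
Delta = -16 * (8591) = -137456
Delta mod 53 = 26

Delta = 26 (mod 53)


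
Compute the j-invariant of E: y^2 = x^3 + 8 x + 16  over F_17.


Delta = -16(4 a^3 + 27 b^2) mod 17 = 1
-1728 * (4 a)^3 = -1728 * (4*8)^3 mod 17 = 3
j = 3 * 1^(-1) mod 17 = 3

j = 3 (mod 17)


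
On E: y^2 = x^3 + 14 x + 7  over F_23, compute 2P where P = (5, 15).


k = 2 = 10_2 (binary, LSB first: 01)
Double-and-add from P = (5, 15):
  bit 0 = 0: acc unchanged = O
  bit 1 = 1: acc = O + (16, 16) = (16, 16)

2P = (16, 16)


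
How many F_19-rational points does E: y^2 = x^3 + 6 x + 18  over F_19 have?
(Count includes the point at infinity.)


For each x in F_19, count y with y^2 = x^3 + 6 x + 18 mod 19:
  x = 1: RHS = 6, y in [5, 14]  -> 2 point(s)
  x = 2: RHS = 0, y in [0]  -> 1 point(s)
  x = 3: RHS = 6, y in [5, 14]  -> 2 point(s)
  x = 4: RHS = 11, y in [7, 12]  -> 2 point(s)
  x = 6: RHS = 4, y in [2, 17]  -> 2 point(s)
  x = 7: RHS = 4, y in [2, 17]  -> 2 point(s)
  x = 11: RHS = 9, y in [3, 16]  -> 2 point(s)
  x = 15: RHS = 6, y in [5, 14]  -> 2 point(s)
  x = 16: RHS = 11, y in [7, 12]  -> 2 point(s)
  x = 17: RHS = 17, y in [6, 13]  -> 2 point(s)
  x = 18: RHS = 11, y in [7, 12]  -> 2 point(s)
Affine points: 21. Add the point at infinity: total = 22.

#E(F_19) = 22


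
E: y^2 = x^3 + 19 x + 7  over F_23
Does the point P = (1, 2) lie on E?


Check whether y^2 = x^3 + 19 x + 7 (mod 23) for (x, y) = (1, 2).
LHS: y^2 = 2^2 mod 23 = 4
RHS: x^3 + 19 x + 7 = 1^3 + 19*1 + 7 mod 23 = 4
LHS = RHS

Yes, on the curve


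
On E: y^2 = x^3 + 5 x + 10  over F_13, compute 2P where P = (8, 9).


Doubling: s = (3 x1^2 + a) / (2 y1)
s = (3*8^2 + 5) / (2*9) mod 13 = 3
x3 = s^2 - 2 x1 mod 13 = 3^2 - 2*8 = 6
y3 = s (x1 - x3) - y1 mod 13 = 3 * (8 - 6) - 9 = 10

2P = (6, 10)


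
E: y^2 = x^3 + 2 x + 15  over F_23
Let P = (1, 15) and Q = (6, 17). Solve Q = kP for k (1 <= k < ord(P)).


Enumerate multiples of P until we hit Q = (6, 17):
  1P = (1, 15)
  2P = (14, 2)
  3P = (9, 16)
  4P = (22, 14)
  5P = (6, 17)
Match found at i = 5.

k = 5


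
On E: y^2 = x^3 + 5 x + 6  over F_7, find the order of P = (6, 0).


Compute successive multiples of P until we hit O:
  1P = (6, 0)
  2P = O

ord(P) = 2


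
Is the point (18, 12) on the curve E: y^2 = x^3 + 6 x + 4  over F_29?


Check whether y^2 = x^3 + 6 x + 4 (mod 29) for (x, y) = (18, 12).
LHS: y^2 = 12^2 mod 29 = 28
RHS: x^3 + 6 x + 4 = 18^3 + 6*18 + 4 mod 29 = 28
LHS = RHS

Yes, on the curve


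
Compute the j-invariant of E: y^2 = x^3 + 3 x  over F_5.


Delta = -16(4 a^3 + 27 b^2) mod 5 = 2
-1728 * (4 a)^3 = -1728 * (4*3)^3 mod 5 = 1
j = 1 * 2^(-1) mod 5 = 3

j = 3 (mod 5)


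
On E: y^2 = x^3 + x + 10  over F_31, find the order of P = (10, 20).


Compute successive multiples of P until we hit O:
  1P = (10, 20)
  2P = (12, 13)
  3P = (29, 0)
  4P = (12, 18)
  5P = (10, 11)
  6P = O

ord(P) = 6


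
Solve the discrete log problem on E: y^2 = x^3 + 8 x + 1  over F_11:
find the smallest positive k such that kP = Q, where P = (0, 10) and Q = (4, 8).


Enumerate multiples of P until we hit Q = (4, 8):
  1P = (0, 10)
  2P = (5, 10)
  3P = (6, 1)
  4P = (10, 5)
  5P = (4, 3)
  6P = (8, 4)
  7P = (7, 9)
  8P = (2, 6)
  9P = (2, 5)
  10P = (7, 2)
  11P = (8, 7)
  12P = (4, 8)
Match found at i = 12.

k = 12


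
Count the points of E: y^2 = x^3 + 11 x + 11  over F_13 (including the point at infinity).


For each x in F_13, count y with y^2 = x^3 + 11 x + 11 mod 13:
  x = 1: RHS = 10, y in [6, 7]  -> 2 point(s)
  x = 5: RHS = 9, y in [3, 10]  -> 2 point(s)
  x = 8: RHS = 0, y in [0]  -> 1 point(s)
  x = 10: RHS = 3, y in [4, 9]  -> 2 point(s)
  x = 12: RHS = 12, y in [5, 8]  -> 2 point(s)
Affine points: 9. Add the point at infinity: total = 10.

#E(F_13) = 10


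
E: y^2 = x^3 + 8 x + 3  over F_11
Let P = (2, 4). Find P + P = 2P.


Doubling: s = (3 x1^2 + a) / (2 y1)
s = (3*2^2 + 8) / (2*4) mod 11 = 8
x3 = s^2 - 2 x1 mod 11 = 8^2 - 2*2 = 5
y3 = s (x1 - x3) - y1 mod 11 = 8 * (2 - 5) - 4 = 5

2P = (5, 5)


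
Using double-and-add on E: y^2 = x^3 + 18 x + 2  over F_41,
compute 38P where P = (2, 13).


k = 38 = 100110_2 (binary, LSB first: 011001)
Double-and-add from P = (2, 13):
  bit 0 = 0: acc unchanged = O
  bit 1 = 1: acc = O + (0, 24) = (0, 24)
  bit 2 = 1: acc = (0, 24) + (20, 30) = (1, 29)
  bit 3 = 0: acc unchanged = (1, 29)
  bit 4 = 0: acc unchanged = (1, 29)
  bit 5 = 1: acc = (1, 29) + (28, 21) = (14, 28)

38P = (14, 28)


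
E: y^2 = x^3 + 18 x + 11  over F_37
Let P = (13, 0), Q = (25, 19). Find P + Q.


P != Q, so use the chord formula.
s = (y2 - y1) / (x2 - x1) = (19) / (12) mod 37 = 17
x3 = s^2 - x1 - x2 mod 37 = 17^2 - 13 - 25 = 29
y3 = s (x1 - x3) - y1 mod 37 = 17 * (13 - 29) - 0 = 24

P + Q = (29, 24)


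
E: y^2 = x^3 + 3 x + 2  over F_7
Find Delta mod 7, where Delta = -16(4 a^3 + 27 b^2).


4 a^3 + 27 b^2 = 4*3^3 + 27*2^2 = 108 + 108 = 216
Delta = -16 * (216) = -3456
Delta mod 7 = 2

Delta = 2 (mod 7)


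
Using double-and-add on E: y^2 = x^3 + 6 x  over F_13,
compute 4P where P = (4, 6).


k = 4 = 100_2 (binary, LSB first: 001)
Double-and-add from P = (4, 6):
  bit 0 = 0: acc unchanged = O
  bit 1 = 0: acc unchanged = O
  bit 2 = 1: acc = O + (4, 7) = (4, 7)

4P = (4, 7)
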